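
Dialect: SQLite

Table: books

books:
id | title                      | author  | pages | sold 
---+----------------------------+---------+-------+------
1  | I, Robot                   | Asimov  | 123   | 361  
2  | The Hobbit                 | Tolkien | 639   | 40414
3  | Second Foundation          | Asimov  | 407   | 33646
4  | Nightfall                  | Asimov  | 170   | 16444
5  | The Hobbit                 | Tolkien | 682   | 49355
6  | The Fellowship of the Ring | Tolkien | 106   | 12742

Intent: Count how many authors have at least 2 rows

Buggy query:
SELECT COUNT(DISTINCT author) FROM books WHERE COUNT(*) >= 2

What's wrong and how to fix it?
Bug: COUNT(*) cannot appear in WHERE; the per-group count doesn't exist yet

Fix: Group first with HAVING COUNT(*) >= 2, then COUNT the resulting groups

Corrected query:
SELECT COUNT(*) FROM (SELECT author FROM books GROUP BY author HAVING COUNT(*) >= 2)

Result:
COUNT(*)
--------
2       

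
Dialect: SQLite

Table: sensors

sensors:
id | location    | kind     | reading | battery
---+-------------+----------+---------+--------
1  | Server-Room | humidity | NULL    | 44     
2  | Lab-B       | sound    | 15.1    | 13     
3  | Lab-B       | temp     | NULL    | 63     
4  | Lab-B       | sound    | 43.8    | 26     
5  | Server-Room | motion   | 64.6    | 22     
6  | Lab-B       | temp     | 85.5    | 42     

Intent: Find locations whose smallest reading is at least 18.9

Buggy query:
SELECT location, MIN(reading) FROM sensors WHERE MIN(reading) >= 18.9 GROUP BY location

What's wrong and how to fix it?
Bug: Aggregates like MIN are computed per group after WHERE runs

Fix: Replace WHERE with HAVING after the GROUP BY

Corrected query:
SELECT location, MIN(reading) FROM sensors GROUP BY location HAVING MIN(reading) >= 18.9

Result:
location    | MIN(reading)
------------+-------------
Server-Room | 64.6        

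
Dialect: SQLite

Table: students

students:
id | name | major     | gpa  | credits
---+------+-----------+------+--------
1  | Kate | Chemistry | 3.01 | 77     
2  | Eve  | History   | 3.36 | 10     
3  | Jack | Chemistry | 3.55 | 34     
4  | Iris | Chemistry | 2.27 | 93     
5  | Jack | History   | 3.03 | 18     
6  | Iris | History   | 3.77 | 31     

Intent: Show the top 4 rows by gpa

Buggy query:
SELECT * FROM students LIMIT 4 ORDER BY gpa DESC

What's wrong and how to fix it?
Bug: ORDER BY cannot follow LIMIT; LIMIT is the final clause

Fix: Sort with ORDER BY, then apply LIMIT

Corrected query:
SELECT * FROM students ORDER BY gpa DESC LIMIT 4

Result:
id | name | major     | gpa  | credits
---+------+-----------+------+--------
6  | Iris | History   | 3.77 | 31     
3  | Jack | Chemistry | 3.55 | 34     
2  | Eve  | History   | 3.36 | 10     
5  | Jack | History   | 3.03 | 18     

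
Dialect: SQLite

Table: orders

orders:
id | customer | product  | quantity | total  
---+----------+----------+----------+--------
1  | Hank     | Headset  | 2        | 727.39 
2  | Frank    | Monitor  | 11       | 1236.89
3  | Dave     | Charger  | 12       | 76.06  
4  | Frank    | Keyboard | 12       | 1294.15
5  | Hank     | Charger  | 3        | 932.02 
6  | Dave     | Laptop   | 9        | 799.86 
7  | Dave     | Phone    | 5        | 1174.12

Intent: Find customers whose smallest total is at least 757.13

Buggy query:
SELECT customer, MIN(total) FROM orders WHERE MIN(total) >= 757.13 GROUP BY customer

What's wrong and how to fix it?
Bug: Aggregates like MIN are computed per group after WHERE runs

Fix: Replace WHERE with HAVING after the GROUP BY

Corrected query:
SELECT customer, MIN(total) FROM orders GROUP BY customer HAVING MIN(total) >= 757.13

Result:
customer | MIN(total)
---------+-----------
Frank    | 1236.89   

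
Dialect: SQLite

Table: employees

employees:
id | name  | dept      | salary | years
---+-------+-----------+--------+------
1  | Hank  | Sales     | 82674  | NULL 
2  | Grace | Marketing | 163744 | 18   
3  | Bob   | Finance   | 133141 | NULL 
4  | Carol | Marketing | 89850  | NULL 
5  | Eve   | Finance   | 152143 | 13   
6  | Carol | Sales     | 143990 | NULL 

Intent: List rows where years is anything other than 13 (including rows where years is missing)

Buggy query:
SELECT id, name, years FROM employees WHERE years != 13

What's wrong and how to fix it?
Bug: Inequality against NULL is unknown, not true; rows with NULL are dropped

Fix: Handle NULL separately with IS NULL alongside the inequality

Corrected query:
SELECT id, name, years FROM employees WHERE years != 13 OR years IS NULL

Result:
id | name  | years
---+-------+------
1  | Hank  | NULL 
2  | Grace | 18   
3  | Bob   | NULL 
4  | Carol | NULL 
6  | Carol | NULL 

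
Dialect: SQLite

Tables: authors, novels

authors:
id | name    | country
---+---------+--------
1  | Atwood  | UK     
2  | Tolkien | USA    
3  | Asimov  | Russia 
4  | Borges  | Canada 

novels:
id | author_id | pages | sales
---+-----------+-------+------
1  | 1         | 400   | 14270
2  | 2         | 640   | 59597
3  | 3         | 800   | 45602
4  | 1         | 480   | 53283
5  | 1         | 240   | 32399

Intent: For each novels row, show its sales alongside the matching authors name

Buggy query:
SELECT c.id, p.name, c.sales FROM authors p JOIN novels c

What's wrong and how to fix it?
Bug: Missing join condition: each novels row is matched to all authors rows instead of just its own

Fix: Add ON c.author_id = p.id to the JOIN

Corrected query:
SELECT c.id, p.name, c.sales FROM authors p JOIN novels c ON c.author_id = p.id

Result:
id | name    | sales
---+---------+------
1  | Atwood  | 14270
2  | Tolkien | 59597
3  | Asimov  | 45602
4  | Atwood  | 53283
5  | Atwood  | 32399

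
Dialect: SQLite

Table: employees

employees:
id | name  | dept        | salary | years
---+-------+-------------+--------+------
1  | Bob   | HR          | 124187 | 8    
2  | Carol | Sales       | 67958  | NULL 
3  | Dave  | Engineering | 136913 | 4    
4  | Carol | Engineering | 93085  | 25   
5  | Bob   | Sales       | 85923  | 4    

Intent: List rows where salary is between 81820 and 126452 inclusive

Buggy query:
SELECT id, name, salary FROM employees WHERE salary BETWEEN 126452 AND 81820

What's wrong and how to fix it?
Bug: BETWEEN expects the lower bound first; with 126452 AND 81820 the range is empty

Fix: Write BETWEEN 81820 AND 126452

Corrected query:
SELECT id, name, salary FROM employees WHERE salary BETWEEN 81820 AND 126452

Result:
id | name  | salary
---+-------+-------
1  | Bob   | 124187
4  | Carol | 93085 
5  | Bob   | 85923 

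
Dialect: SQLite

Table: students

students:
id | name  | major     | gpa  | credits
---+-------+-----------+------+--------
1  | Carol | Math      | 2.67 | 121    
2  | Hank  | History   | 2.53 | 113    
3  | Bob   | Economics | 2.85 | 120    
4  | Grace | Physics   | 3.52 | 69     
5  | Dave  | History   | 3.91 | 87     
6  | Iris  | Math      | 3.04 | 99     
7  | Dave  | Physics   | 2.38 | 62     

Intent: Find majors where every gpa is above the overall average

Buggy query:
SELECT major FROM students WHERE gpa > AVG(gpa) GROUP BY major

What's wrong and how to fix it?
Bug: WHERE evaluates per row before aggregation, so AVG() is unavailable

Fix: Use a subquery for AVG and a HAVING MIN(...) filter so the condition holds for every row in the group

Corrected query:
SELECT major FROM students GROUP BY major HAVING MIN(gpa) > (SELECT AVG(gpa) FROM students)

Result:
(no rows)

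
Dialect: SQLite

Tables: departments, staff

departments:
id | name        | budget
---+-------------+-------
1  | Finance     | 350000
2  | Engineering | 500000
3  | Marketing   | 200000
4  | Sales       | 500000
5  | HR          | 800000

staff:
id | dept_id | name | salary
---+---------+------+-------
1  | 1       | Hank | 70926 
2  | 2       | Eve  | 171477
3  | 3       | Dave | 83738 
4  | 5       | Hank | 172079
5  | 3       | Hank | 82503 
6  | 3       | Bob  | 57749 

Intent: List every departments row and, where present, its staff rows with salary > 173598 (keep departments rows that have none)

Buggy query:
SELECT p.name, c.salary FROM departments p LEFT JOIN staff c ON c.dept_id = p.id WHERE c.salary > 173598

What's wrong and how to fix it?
Bug: A WHERE condition on the right-hand table after LEFT JOIN drops unmatched parents

Fix: Move the right-table condition into the ON clause so unmatched parents are kept

Corrected query:
SELECT p.name, c.salary FROM departments p LEFT JOIN staff c ON c.dept_id = p.id AND c.salary > 173598

Result:
name        | salary
------------+-------
Finance     | NULL  
Engineering | NULL  
Marketing   | NULL  
Sales       | NULL  
HR          | NULL  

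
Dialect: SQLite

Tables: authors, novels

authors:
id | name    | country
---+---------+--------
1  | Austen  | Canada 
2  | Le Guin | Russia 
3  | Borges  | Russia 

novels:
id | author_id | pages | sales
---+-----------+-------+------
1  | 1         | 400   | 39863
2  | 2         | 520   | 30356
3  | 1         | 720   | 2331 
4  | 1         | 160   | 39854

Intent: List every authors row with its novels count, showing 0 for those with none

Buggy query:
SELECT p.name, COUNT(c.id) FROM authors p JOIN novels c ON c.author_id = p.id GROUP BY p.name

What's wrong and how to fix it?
Bug: An inner join excludes parents with zero children

Fix: Switch to LEFT JOIN to retain unmatched parent rows

Corrected query:
SELECT p.name, COUNT(c.id) FROM authors p LEFT JOIN novels c ON c.author_id = p.id GROUP BY p.name

Result:
name    | COUNT(c.id)
--------+------------
Austen  | 3          
Borges  | 0          
Le Guin | 1          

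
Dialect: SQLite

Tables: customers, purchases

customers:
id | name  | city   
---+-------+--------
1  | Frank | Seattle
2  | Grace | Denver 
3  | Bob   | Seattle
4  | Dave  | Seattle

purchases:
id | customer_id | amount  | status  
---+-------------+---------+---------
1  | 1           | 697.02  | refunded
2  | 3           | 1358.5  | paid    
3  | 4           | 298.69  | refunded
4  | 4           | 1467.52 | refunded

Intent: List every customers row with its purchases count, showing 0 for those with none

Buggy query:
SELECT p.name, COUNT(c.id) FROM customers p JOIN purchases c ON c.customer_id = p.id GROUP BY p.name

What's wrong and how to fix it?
Bug: INNER JOIN drops customers rows that have no matching purchases rows

Fix: Use LEFT JOIN so parents without children still appear (COUNT(c.id) gives 0)

Corrected query:
SELECT p.name, COUNT(c.id) FROM customers p LEFT JOIN purchases c ON c.customer_id = p.id GROUP BY p.name

Result:
name  | COUNT(c.id)
------+------------
Bob   | 1          
Dave  | 2          
Frank | 1          
Grace | 0          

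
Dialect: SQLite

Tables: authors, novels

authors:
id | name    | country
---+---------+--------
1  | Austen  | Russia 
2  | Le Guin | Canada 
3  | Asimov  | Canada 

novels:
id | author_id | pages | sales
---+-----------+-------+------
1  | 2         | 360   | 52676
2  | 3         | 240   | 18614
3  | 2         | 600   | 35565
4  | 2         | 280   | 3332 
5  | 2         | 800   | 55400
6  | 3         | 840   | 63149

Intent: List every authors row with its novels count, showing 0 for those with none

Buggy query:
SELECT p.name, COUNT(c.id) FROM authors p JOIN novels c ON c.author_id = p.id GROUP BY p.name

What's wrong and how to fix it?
Bug: INNER JOIN drops authors rows that have no matching novels rows

Fix: Use LEFT JOIN so parents without children still appear (COUNT(c.id) gives 0)

Corrected query:
SELECT p.name, COUNT(c.id) FROM authors p LEFT JOIN novels c ON c.author_id = p.id GROUP BY p.name

Result:
name    | COUNT(c.id)
--------+------------
Asimov  | 2          
Austen  | 0          
Le Guin | 4          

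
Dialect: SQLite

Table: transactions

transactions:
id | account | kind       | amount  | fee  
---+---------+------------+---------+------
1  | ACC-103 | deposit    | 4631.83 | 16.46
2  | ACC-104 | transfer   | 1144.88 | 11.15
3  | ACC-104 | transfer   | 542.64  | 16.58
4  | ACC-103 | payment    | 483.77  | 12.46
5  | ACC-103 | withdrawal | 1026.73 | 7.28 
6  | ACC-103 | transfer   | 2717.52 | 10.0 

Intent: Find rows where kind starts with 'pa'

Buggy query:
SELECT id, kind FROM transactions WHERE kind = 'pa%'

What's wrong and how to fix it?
Bug: Wildcards only work with LIKE; '=' treats '%' as a literal character

Fix: Use LIKE for wildcard pattern matching

Corrected query:
SELECT id, kind FROM transactions WHERE kind LIKE 'pa%'

Result:
id | kind   
---+--------
4  | payment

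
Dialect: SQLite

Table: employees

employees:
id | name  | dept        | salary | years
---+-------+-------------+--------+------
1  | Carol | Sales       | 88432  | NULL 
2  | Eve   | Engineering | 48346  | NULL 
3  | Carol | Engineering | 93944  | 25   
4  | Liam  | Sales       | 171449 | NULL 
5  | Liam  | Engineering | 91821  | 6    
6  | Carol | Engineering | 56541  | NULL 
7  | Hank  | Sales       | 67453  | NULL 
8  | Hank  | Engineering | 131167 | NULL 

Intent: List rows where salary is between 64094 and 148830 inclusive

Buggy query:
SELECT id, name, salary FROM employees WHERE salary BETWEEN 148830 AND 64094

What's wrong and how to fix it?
Bug: BETWEEN expects the lower bound first; with 148830 AND 64094 the range is empty

Fix: Swap the bounds so the smaller value comes first

Corrected query:
SELECT id, name, salary FROM employees WHERE salary BETWEEN 64094 AND 148830

Result:
id | name  | salary
---+-------+-------
1  | Carol | 88432 
3  | Carol | 93944 
5  | Liam  | 91821 
7  | Hank  | 67453 
8  | Hank  | 131167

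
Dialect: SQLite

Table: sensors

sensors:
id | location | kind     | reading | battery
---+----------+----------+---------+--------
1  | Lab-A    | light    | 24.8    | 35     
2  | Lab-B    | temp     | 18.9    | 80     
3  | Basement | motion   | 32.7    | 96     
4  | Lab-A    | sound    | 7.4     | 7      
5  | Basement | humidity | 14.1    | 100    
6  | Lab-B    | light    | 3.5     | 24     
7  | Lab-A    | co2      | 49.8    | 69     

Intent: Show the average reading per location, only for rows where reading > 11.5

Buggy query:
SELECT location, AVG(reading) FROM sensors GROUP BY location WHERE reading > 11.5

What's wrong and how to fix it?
Bug: WHERE cannot follow GROUP BY

Fix: Place WHERE between FROM and GROUP BY

Corrected query:
SELECT location, AVG(reading) FROM sensors WHERE reading > 11.5 GROUP BY location

Result:
location | AVG(reading)
---------+-------------
Basement | 23.4        
Lab-A    | 37.3        
Lab-B    | 18.9        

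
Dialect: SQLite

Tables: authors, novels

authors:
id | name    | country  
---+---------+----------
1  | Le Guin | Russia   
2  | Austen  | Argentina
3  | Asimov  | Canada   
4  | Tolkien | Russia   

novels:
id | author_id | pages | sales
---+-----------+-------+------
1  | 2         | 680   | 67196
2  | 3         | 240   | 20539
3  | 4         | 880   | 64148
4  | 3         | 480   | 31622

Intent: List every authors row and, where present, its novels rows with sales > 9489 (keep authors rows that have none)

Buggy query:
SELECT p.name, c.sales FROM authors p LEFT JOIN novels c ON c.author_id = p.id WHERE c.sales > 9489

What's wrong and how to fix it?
Bug: Filtering c.sales in WHERE discards the NULL rows produced by LEFT JOIN, turning it into an inner join

Fix: Put 'c.sales > 9489' in the JOIN's ON clause instead of WHERE

Corrected query:
SELECT p.name, c.sales FROM authors p LEFT JOIN novels c ON c.author_id = p.id AND c.sales > 9489

Result:
name    | sales
--------+------
Le Guin | NULL 
Austen  | 67196
Asimov  | 20539
Asimov  | 31622
Tolkien | 64148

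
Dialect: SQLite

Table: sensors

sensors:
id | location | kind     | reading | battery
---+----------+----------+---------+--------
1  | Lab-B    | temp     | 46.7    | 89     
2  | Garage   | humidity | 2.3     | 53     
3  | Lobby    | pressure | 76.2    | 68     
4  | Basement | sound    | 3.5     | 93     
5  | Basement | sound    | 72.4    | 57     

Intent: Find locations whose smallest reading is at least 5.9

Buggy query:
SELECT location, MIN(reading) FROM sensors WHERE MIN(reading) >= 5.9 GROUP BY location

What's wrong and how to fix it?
Bug: Aggregates like MIN are computed per group after WHERE runs

Fix: Replace WHERE with HAVING after the GROUP BY

Corrected query:
SELECT location, MIN(reading) FROM sensors GROUP BY location HAVING MIN(reading) >= 5.9

Result:
location | MIN(reading)
---------+-------------
Lab-B    | 46.7        
Lobby    | 76.2        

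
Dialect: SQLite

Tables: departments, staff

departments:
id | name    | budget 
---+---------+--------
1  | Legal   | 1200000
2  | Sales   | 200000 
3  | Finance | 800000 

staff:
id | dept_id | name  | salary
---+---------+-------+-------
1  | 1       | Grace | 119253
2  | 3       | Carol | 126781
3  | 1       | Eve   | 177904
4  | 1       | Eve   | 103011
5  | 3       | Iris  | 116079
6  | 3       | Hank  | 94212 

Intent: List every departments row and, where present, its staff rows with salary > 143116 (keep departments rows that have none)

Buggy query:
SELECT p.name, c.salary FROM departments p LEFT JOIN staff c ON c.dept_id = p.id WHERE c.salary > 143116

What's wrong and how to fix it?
Bug: A WHERE condition on the right-hand table after LEFT JOIN drops unmatched parents

Fix: Move the right-table condition into the ON clause so unmatched parents are kept

Corrected query:
SELECT p.name, c.salary FROM departments p LEFT JOIN staff c ON c.dept_id = p.id AND c.salary > 143116

Result:
name    | salary
--------+-------
Legal   | 177904
Sales   | NULL  
Finance | NULL  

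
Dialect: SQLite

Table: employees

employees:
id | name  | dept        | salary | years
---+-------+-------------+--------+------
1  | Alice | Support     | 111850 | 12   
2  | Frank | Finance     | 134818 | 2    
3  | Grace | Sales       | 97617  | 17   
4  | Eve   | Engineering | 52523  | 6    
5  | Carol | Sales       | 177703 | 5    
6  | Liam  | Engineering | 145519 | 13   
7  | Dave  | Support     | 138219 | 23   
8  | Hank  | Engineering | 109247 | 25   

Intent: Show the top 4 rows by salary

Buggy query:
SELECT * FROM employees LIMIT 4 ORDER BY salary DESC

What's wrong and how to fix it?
Bug: ORDER BY cannot follow LIMIT; LIMIT is the final clause

Fix: Swap the clauses: ORDER BY first, then LIMIT

Corrected query:
SELECT * FROM employees ORDER BY salary DESC LIMIT 4

Result:
id | name  | dept        | salary | years
---+-------+-------------+--------+------
5  | Carol | Sales       | 177703 | 5    
6  | Liam  | Engineering | 145519 | 13   
7  | Dave  | Support     | 138219 | 23   
2  | Frank | Finance     | 134818 | 2    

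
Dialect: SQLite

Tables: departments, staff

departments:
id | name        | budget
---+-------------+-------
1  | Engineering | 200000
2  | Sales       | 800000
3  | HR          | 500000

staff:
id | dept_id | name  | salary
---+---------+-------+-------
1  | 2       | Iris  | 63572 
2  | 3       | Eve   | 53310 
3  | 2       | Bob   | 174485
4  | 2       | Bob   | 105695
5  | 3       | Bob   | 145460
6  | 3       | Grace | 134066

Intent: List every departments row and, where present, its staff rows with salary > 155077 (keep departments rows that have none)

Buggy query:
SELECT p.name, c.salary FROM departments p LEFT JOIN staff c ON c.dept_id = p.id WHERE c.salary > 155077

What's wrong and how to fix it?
Bug: Filtering c.salary in WHERE discards the NULL rows produced by LEFT JOIN, turning it into an inner join

Fix: Put 'c.salary > 155077' in the JOIN's ON clause instead of WHERE

Corrected query:
SELECT p.name, c.salary FROM departments p LEFT JOIN staff c ON c.dept_id = p.id AND c.salary > 155077

Result:
name        | salary
------------+-------
Engineering | NULL  
Sales       | 174485
HR          | NULL  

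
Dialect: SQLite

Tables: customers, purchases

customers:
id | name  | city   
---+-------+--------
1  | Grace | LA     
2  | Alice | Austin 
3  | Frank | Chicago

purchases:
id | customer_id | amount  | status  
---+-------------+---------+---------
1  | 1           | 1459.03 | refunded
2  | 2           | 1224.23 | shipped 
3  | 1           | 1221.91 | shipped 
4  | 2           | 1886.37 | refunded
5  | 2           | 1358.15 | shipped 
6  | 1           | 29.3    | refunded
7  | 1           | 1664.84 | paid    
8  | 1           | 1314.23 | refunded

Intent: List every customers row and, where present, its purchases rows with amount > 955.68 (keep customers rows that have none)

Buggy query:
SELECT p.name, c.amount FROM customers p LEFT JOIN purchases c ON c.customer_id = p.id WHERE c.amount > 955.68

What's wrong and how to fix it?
Bug: Filtering c.amount in WHERE discards the NULL rows produced by LEFT JOIN, turning it into an inner join

Fix: Put 'c.amount > 955.68' in the JOIN's ON clause instead of WHERE

Corrected query:
SELECT p.name, c.amount FROM customers p LEFT JOIN purchases c ON c.customer_id = p.id AND c.amount > 955.68

Result:
name  | amount 
------+--------
Grace | 1221.91
Grace | 1314.23
Grace | 1459.03
Grace | 1664.84
Alice | 1224.23
Alice | 1358.15
Alice | 1886.37
Frank | NULL   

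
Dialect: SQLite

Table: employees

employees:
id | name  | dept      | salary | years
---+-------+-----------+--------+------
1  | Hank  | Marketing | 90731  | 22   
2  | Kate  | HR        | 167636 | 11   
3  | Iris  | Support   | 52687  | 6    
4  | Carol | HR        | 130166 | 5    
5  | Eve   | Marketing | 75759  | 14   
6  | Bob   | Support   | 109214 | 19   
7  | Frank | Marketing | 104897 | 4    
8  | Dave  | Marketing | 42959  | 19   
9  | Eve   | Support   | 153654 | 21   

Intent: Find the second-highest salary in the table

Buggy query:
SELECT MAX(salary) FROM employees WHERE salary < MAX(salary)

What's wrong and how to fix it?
Bug: MAX(salary) on the right of the comparison is an aggregate-in-WHERE error

Fix: Compute the overall MAX in a subquery, then take MAX of rows below it

Corrected query:
SELECT MAX(salary) FROM employees WHERE salary < (SELECT MAX(salary) FROM employees)

Result:
MAX(salary)
-----------
153654     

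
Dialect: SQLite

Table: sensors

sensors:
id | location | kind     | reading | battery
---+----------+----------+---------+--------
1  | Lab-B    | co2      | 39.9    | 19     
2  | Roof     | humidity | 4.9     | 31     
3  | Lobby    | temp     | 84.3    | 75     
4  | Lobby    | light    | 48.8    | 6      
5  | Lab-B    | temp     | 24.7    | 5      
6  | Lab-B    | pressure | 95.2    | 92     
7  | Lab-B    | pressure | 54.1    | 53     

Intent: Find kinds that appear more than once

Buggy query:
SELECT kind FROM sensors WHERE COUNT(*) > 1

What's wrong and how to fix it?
Bug: WHERE can't reference COUNT(*); aggregates are computed after WHERE

Fix: Group first, then use HAVING for the count condition

Corrected query:
SELECT kind FROM sensors GROUP BY kind HAVING COUNT(*) > 1

Result:
kind    
--------
pressure
temp    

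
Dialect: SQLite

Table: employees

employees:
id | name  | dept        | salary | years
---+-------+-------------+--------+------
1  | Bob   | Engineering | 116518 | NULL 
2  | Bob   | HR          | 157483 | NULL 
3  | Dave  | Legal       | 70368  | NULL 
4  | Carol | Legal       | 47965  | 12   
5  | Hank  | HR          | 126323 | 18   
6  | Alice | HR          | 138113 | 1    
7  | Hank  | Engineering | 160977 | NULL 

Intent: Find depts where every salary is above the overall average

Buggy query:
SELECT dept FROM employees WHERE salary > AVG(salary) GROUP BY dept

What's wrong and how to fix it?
Bug: AVG() is an aggregate; it can't sit directly in WHERE

Fix: Use a subquery for AVG and a HAVING MIN(...) filter so the condition holds for every row in the group

Corrected query:
SELECT dept FROM employees GROUP BY dept HAVING MIN(salary) > (SELECT AVG(salary) FROM employees)

Result:
dept
----
HR  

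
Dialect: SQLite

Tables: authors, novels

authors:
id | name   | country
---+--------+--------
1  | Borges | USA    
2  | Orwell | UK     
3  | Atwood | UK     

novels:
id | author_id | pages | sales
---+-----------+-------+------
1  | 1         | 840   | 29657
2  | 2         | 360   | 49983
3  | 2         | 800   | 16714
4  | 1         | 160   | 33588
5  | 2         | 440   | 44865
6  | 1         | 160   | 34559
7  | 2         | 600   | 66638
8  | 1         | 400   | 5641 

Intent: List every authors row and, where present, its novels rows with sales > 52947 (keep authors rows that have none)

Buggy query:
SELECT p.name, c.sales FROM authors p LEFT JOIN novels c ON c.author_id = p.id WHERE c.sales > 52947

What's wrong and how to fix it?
Bug: A WHERE condition on the right-hand table after LEFT JOIN drops unmatched parents

Fix: Move the right-table condition into the ON clause so unmatched parents are kept

Corrected query:
SELECT p.name, c.sales FROM authors p LEFT JOIN novels c ON c.author_id = p.id AND c.sales > 52947

Result:
name   | sales
-------+------
Borges | NULL 
Orwell | 66638
Atwood | NULL 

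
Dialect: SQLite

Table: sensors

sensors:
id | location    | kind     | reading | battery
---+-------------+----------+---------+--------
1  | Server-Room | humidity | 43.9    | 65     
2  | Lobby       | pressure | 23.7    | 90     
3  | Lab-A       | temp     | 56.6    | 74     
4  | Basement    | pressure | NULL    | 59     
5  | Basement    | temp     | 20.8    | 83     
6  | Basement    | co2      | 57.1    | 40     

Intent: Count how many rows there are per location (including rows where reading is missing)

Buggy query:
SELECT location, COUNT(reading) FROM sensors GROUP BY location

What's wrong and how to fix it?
Bug: COUNT(reading) skips NULLs, so groups with missing reading are undercounted

Fix: Use COUNT(*) to count all rows regardless of NULL

Corrected query:
SELECT location, COUNT(*) FROM sensors GROUP BY location

Result:
location    | COUNT(*)
------------+---------
Basement    | 3       
Lab-A       | 1       
Lobby       | 1       
Server-Room | 1       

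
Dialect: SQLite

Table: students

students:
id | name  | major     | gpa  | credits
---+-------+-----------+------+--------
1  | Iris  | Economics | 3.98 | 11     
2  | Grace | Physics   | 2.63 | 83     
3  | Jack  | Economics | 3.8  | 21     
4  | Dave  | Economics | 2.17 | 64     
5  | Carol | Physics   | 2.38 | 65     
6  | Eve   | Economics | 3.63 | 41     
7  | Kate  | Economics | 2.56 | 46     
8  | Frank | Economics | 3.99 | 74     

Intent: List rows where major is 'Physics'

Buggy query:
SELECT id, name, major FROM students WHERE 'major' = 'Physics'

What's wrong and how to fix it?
Bug: 'major' in single quotes is a string literal, not the column; the comparison is literal-vs-literal and never true

Fix: Remove the quotes around the column name (or use double quotes for an identifier)

Corrected query:
SELECT id, name, major FROM students WHERE major = 'Physics'

Result:
id | name  | major  
---+-------+--------
2  | Grace | Physics
5  | Carol | Physics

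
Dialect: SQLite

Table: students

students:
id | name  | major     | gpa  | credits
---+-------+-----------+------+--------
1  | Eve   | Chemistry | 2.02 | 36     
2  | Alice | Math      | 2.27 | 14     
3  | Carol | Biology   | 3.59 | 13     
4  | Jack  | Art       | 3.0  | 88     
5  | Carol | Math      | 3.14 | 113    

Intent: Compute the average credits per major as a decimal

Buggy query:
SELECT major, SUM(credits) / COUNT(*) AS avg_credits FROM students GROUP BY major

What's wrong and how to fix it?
Bug: Both operands are integers, so '/' performs integer division and truncates

Fix: Cast one side to REAL so the division keeps the fractional part

Corrected query:
SELECT major, SUM(credits) * 1.0 / COUNT(*) AS avg_credits FROM students GROUP BY major

Result:
major     | avg_credits
----------+------------
Art       | 88         
Biology   | 13         
Chemistry | 36         
Math      | 63.5       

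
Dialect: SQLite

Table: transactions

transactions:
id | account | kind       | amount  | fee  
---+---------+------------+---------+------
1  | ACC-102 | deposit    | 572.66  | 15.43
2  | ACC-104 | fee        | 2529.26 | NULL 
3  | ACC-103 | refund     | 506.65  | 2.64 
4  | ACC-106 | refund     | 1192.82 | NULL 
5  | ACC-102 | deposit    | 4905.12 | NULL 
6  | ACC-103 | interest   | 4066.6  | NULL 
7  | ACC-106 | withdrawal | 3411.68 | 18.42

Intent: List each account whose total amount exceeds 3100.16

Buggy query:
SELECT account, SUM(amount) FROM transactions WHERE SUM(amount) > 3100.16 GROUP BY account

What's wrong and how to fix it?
Bug: WHERE runs before GROUP BY, so aggregates aren't available there

Fix: Move the aggregate condition to a HAVING clause

Corrected query:
SELECT account, SUM(amount) FROM transactions GROUP BY account HAVING SUM(amount) > 3100.16

Result:
account | SUM(amount)
--------+------------
ACC-102 | 5477.78    
ACC-103 | 4573.25    
ACC-106 | 4604.5     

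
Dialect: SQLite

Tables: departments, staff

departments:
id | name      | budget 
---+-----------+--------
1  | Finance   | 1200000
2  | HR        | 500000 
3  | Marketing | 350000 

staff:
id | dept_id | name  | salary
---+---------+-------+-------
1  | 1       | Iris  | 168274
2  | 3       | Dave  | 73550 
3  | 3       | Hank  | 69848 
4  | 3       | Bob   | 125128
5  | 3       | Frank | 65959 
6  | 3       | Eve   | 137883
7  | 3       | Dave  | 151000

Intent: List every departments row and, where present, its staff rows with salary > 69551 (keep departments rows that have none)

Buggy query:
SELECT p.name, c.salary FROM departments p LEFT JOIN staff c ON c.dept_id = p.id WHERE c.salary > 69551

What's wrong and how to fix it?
Bug: A WHERE condition on the right-hand table after LEFT JOIN drops unmatched parents

Fix: Put 'c.salary > 69551' in the JOIN's ON clause instead of WHERE

Corrected query:
SELECT p.name, c.salary FROM departments p LEFT JOIN staff c ON c.dept_id = p.id AND c.salary > 69551

Result:
name      | salary
----------+-------
Finance   | 168274
HR        | NULL  
Marketing | 69848 
Marketing | 73550 
Marketing | 125128
Marketing | 137883
Marketing | 151000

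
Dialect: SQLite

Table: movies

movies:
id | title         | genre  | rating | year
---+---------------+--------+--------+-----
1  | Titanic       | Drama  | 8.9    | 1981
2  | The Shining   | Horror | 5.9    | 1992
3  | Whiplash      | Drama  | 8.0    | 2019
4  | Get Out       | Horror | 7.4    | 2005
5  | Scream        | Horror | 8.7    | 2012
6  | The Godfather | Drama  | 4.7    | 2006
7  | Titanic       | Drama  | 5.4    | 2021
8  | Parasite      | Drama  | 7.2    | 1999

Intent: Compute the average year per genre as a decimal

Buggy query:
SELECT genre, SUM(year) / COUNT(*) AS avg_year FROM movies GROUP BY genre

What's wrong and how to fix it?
Bug: Both operands are integers, so '/' performs integer division and truncates

Fix: Cast one side to REAL so the division keeps the fractional part

Corrected query:
SELECT genre, SUM(year) * 1.0 / COUNT(*) AS avg_year FROM movies GROUP BY genre

Result:
genre  | avg_year
-------+---------
Drama  | 2005.2  
Horror | 2003    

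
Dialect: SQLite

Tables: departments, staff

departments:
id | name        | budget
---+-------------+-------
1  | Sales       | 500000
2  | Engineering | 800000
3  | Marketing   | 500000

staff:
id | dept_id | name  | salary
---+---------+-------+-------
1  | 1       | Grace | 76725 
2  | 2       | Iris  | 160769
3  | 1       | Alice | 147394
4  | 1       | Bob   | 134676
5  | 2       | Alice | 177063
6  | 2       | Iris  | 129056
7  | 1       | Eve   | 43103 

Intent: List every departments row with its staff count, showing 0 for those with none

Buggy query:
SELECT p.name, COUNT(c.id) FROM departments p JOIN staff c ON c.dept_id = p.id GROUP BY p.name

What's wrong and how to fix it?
Bug: INNER JOIN drops departments rows that have no matching staff rows

Fix: Switch to LEFT JOIN to retain unmatched parent rows

Corrected query:
SELECT p.name, COUNT(c.id) FROM departments p LEFT JOIN staff c ON c.dept_id = p.id GROUP BY p.name

Result:
name        | COUNT(c.id)
------------+------------
Engineering | 3          
Marketing   | 0          
Sales       | 4          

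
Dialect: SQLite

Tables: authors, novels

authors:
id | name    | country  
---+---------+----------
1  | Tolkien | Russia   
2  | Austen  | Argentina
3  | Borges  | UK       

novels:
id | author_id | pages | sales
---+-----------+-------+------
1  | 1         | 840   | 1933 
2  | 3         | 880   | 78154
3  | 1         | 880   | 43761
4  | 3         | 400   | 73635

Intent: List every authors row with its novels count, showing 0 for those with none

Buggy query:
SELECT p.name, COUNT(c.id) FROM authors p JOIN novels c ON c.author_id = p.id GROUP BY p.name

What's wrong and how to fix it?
Bug: INNER JOIN drops authors rows that have no matching novels rows

Fix: Use LEFT JOIN so parents without children still appear (COUNT(c.id) gives 0)

Corrected query:
SELECT p.name, COUNT(c.id) FROM authors p LEFT JOIN novels c ON c.author_id = p.id GROUP BY p.name

Result:
name    | COUNT(c.id)
--------+------------
Austen  | 0          
Borges  | 2          
Tolkien | 2          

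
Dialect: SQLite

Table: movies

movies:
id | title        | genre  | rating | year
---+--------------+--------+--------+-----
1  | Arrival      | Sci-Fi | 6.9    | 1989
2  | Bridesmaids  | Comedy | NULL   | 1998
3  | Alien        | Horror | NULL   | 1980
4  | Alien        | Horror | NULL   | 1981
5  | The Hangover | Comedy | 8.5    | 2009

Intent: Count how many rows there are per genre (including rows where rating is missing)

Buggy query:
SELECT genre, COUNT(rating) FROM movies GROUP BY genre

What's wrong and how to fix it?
Bug: COUNT(column) counts non-NULL values only; rows with NULL rating aren't counted

Fix: Use COUNT(*) to count all rows regardless of NULL

Corrected query:
SELECT genre, COUNT(*) FROM movies GROUP BY genre

Result:
genre  | COUNT(*)
-------+---------
Comedy | 2       
Horror | 2       
Sci-Fi | 1       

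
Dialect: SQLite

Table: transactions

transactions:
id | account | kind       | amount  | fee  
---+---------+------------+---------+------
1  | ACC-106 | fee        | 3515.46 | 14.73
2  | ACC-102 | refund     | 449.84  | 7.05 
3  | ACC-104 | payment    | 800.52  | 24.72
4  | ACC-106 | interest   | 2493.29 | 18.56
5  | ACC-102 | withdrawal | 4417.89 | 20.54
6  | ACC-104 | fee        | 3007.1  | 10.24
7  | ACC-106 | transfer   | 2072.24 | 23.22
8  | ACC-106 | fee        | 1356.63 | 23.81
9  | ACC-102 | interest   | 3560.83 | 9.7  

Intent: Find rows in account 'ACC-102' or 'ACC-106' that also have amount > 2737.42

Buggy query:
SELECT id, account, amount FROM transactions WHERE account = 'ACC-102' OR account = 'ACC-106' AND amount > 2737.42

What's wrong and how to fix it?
Bug: AND binds tighter than OR, so this parses as account = 'ACC-102' OR (account = 'ACC-106' AND amount > 2737.42)

Fix: Add parentheses around the OR so the AND applies to both alternatives

Corrected query:
SELECT id, account, amount FROM transactions WHERE (account = 'ACC-102' OR account = 'ACC-106') AND amount > 2737.42

Result:
id | account | amount 
---+---------+--------
1  | ACC-106 | 3515.46
5  | ACC-102 | 4417.89
9  | ACC-102 | 3560.83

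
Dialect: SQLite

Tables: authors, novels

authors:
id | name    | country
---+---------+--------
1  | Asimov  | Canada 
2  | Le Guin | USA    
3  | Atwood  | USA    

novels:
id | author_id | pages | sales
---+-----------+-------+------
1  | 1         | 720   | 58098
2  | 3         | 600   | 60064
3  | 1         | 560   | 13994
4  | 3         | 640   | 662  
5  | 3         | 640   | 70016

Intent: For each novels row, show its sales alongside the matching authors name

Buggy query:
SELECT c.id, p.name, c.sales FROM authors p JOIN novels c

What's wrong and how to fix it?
Bug: Missing join condition: each novels row is matched to all authors rows instead of just its own

Fix: Specify the join condition linking the foreign key to the parent id

Corrected query:
SELECT c.id, p.name, c.sales FROM authors p JOIN novels c ON c.author_id = p.id

Result:
id | name   | sales
---+--------+------
1  | Asimov | 58098
2  | Atwood | 60064
3  | Asimov | 13994
4  | Atwood | 662  
5  | Atwood | 70016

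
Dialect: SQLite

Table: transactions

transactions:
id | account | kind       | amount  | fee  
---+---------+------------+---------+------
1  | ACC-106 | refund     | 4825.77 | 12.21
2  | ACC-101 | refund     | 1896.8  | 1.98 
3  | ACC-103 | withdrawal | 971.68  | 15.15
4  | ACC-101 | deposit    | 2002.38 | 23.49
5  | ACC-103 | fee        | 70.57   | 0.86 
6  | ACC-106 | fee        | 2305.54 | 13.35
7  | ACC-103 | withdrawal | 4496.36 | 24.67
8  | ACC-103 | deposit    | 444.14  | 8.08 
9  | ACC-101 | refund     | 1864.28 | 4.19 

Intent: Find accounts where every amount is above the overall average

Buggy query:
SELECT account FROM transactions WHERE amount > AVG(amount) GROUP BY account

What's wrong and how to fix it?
Bug: AVG() is an aggregate; it can't sit directly in WHERE

Fix: Compute the overall average in a scalar subquery and compare each group's MIN against it in HAVING

Corrected query:
SELECT account FROM transactions GROUP BY account HAVING MIN(amount) > (SELECT AVG(amount) FROM transactions)

Result:
account
-------
ACC-106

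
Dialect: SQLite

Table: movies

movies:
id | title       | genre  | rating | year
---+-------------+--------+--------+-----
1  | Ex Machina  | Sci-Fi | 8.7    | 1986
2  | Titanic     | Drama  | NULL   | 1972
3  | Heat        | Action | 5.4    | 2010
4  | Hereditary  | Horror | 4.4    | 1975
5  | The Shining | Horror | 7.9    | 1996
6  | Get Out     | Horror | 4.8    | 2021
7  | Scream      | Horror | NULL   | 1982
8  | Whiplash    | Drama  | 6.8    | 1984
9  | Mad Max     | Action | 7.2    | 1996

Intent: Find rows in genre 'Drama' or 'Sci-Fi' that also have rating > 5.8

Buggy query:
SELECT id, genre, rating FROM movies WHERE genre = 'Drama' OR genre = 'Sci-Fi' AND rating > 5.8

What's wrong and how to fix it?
Bug: Without parentheses, AND is evaluated before OR, so the rating filter only applies to the 'Sci-Fi' branch

Fix: Group the OR with parentheses (or use IN), then AND the threshold

Corrected query:
SELECT id, genre, rating FROM movies WHERE (genre = 'Drama' OR genre = 'Sci-Fi') AND rating > 5.8

Result:
id | genre  | rating
---+--------+-------
1  | Sci-Fi | 8.7   
8  | Drama  | 6.8   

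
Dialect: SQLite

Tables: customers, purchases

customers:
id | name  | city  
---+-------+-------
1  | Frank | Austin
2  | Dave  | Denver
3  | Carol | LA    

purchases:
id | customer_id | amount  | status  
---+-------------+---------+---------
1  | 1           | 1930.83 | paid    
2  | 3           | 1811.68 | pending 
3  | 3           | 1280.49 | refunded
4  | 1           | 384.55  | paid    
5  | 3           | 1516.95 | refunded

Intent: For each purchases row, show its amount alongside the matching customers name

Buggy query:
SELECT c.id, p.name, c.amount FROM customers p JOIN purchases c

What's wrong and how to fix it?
Bug: JOIN with no ON clause produces a cartesian product; every purchases row pairs with every customers row

Fix: Specify the join condition linking the foreign key to the parent id

Corrected query:
SELECT c.id, p.name, c.amount FROM customers p JOIN purchases c ON c.customer_id = p.id

Result:
id | name  | amount 
---+-------+--------
1  | Frank | 1930.83
2  | Carol | 1811.68
3  | Carol | 1280.49
4  | Frank | 384.55 
5  | Carol | 1516.95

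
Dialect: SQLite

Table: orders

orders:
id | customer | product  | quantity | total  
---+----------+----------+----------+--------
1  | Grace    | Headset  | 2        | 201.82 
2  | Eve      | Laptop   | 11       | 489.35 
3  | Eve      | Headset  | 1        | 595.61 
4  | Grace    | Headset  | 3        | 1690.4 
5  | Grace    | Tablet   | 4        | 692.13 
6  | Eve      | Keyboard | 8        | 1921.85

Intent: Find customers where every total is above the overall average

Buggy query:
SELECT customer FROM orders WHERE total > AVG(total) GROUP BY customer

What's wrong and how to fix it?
Bug: AVG() is an aggregate; it can't sit directly in WHERE

Fix: Use a subquery for AVG and a HAVING MIN(...) filter so the condition holds for every row in the group

Corrected query:
SELECT customer FROM orders GROUP BY customer HAVING MIN(total) > (SELECT AVG(total) FROM orders)

Result:
(no rows)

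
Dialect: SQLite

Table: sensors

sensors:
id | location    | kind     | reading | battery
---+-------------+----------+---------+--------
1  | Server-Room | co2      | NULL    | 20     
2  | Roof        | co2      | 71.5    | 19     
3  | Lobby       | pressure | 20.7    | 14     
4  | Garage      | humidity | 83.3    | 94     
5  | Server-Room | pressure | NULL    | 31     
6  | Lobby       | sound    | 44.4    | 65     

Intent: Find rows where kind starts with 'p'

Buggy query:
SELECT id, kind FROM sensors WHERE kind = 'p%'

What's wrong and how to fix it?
Bug: '=' compares the literal string including the % character; pattern matching needs LIKE

Fix: Replace '=' with LIKE so 'p%' is treated as a pattern

Corrected query:
SELECT id, kind FROM sensors WHERE kind LIKE 'p%'

Result:
id | kind    
---+---------
3  | pressure
5  | pressure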